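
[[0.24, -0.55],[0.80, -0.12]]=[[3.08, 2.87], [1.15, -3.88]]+[[-2.84, -3.42], [-0.35, 3.76]]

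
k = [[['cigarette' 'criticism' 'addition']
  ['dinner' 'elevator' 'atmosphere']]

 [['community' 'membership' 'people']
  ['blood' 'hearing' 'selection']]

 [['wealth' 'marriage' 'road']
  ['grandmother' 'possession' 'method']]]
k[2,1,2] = 'method'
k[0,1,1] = 'elevator'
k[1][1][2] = 'selection'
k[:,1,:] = [['dinner', 'elevator', 'atmosphere'], ['blood', 'hearing', 'selection'], ['grandmother', 'possession', 'method']]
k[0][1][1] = 'elevator'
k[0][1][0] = 'dinner'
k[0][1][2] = 'atmosphere'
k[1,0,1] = 'membership'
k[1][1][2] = 'selection'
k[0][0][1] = 'criticism'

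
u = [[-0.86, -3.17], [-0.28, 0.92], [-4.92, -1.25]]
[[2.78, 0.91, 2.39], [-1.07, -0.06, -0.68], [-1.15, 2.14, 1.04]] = u @ [[0.49,  -0.39,  -0.02], [-1.01,  -0.18,  -0.75]]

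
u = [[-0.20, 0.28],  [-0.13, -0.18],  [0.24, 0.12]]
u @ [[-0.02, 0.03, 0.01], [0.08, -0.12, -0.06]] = [[0.03, -0.04, -0.02], [-0.01, 0.02, 0.01], [0.0, -0.01, -0.0]]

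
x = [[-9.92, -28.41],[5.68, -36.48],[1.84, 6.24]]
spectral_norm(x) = 46.70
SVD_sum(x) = [[-1.21, -28.78], [-1.52, -36.18], [0.27, 6.31]] + [[-8.71, 0.37], [7.20, -0.3], [1.57, -0.07]]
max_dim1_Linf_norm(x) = 36.48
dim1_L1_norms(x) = [38.33, 42.16, 8.08]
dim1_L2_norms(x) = [30.09, 36.92, 6.51]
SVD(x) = [[-0.62, 0.76], [-0.78, -0.63], [0.14, -0.14]] @ diag([46.69559744020855, 11.420668969109842]) @ [[0.04, 1.0], [-1.00, 0.04]]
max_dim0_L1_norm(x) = 71.13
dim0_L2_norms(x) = [11.58, 46.66]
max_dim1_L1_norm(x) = 42.16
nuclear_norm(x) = 58.12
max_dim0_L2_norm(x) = 46.66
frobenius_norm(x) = 48.07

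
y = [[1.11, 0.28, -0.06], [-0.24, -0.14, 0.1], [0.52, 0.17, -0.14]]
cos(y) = [[0.48,-0.12,0.01],  [0.08,1.01,0.01],  [-0.21,-0.04,1.0]]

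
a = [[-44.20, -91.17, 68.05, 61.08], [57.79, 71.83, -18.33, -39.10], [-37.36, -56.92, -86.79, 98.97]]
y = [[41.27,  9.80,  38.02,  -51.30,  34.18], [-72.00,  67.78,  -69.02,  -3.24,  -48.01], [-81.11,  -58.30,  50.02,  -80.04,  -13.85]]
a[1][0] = 57.79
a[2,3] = 98.97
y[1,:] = [-72.0, 67.78, -69.02, -3.24, -48.01]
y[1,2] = -69.02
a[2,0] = -37.36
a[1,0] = 57.79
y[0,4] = 34.18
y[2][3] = -80.04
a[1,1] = 71.83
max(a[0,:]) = 68.05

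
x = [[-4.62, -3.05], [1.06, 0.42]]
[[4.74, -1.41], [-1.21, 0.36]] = x @ [[-1.31, 0.39], [0.43, -0.13]]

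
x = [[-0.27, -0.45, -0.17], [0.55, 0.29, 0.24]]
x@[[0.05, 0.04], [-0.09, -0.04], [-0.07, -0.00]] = [[0.04, 0.01],[-0.02, 0.01]]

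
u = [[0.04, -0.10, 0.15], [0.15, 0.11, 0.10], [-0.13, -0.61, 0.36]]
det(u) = -0.00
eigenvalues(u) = [(-0.01+0j), (0.26+0.3j), (0.26-0.3j)]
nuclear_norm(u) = 0.97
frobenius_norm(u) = 0.77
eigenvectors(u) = [[0.71+0.00j,0.27-0.20j,0.27+0.20j], [-0.47+0.00j,(0.09-0.38j),(0.09+0.38j)], [(-0.53+0j),0.86+0.00j,0.86-0.00j]]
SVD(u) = [[0.21, -0.46, 0.86],[-0.09, -0.89, -0.45],[0.97, 0.01, -0.23]] @ diag([0.7394544389200443, 0.22467885233770957, 0.005152288195791302]) @ [[-0.18, -0.85, 0.50], [-0.68, -0.26, -0.68], [-0.71, 0.47, 0.53]]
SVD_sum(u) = [[-0.03,  -0.13,  0.08],[0.01,  0.06,  -0.03],[-0.13,  -0.61,  0.36]] + [[0.07, 0.03, 0.07], [0.14, 0.05, 0.14], [-0.00, -0.00, -0.0]] + [[-0.00, 0.00, 0.00], [0.0, -0.00, -0.00], [0.0, -0.00, -0.00]]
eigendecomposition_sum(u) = [[(-0+0j), 0j, 0.00-0.00j],[0.00-0.00j, -0.00-0.00j, (-0+0j)],[-0j, (-0-0j), -0.00+0.00j]] + [[0.02+0.07j,(-0.05+0.13j),(0.07-0.02j)], [(0.07+0.05j),(0.06+0.15j),0.05-0.07j], [(-0.07+0.18j),-0.30+0.19j,(0.18+0.07j)]] + [[(0.02-0.07j), (-0.05-0.13j), 0.07+0.02j],[(0.07-0.05j), (0.06-0.15j), 0.05+0.07j],[-0.07-0.18j, (-0.3-0.19j), 0.18-0.07j]]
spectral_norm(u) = 0.74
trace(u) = 0.51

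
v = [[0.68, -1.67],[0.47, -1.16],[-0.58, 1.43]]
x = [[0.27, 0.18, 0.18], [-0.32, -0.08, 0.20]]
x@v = [[0.16,-0.40],[-0.37,0.91]]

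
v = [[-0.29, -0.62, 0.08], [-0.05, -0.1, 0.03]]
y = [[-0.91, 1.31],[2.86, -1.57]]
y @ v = [[0.2, 0.43, -0.03], [-0.75, -1.62, 0.18]]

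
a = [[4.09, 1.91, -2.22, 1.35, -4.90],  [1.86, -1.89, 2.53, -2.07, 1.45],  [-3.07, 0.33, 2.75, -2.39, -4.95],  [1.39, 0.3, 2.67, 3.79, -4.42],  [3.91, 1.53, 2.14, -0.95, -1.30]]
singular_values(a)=[9.44, 6.86, 5.57, 4.06, 1.6]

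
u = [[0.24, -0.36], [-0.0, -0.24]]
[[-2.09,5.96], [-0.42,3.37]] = u @ [[-6.08, 3.74], [1.76, -14.06]]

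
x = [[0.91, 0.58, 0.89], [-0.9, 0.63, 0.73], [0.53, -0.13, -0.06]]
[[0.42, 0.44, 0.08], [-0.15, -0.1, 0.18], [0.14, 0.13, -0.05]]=x @ [[0.33, 0.31, -0.07], [0.31, 0.3, -0.02], [-0.07, -0.02, 0.18]]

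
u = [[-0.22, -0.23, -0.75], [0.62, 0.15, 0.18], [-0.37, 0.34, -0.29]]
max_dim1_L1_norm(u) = 1.2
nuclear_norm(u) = 1.92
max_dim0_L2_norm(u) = 0.82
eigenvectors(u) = [[(-0.59+0j), 0.10+0.58j, (0.1-0.58j)], [0.47+0.00j, 0.69+0.00j, 0.69-0.00j], [(-0.65+0j), (0.04-0.42j), 0.04+0.42j]]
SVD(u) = [[-0.73,  -0.68,  0.09], [0.55,  -0.49,  0.68], [-0.42,  0.54,  0.73]] @ diag([1.010672341091023, 0.5179313784776666, 0.38728349582936605]) @ [[0.65, 0.11, 0.76], [-0.69, 0.51, 0.51], [0.33, 0.85, -0.4]]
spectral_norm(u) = 1.01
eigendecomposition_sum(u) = [[(-0.32+0j), 0.07+0.00j, -0.44+0.00j], [(0.26-0j), (-0.06-0j), 0.35-0.00j], [(-0.36+0j), (0.08+0j), -0.49+0.00j]] + [[(0.05+0.15j), -0.15+0.12j, (-0.16-0.05j)],[0.18-0.03j, (0.1+0.2j), -0.09+0.17j],[(-0.01-0.11j), (0.13-0.05j), 0.10+0.06j]] + [[(0.05-0.15j), (-0.15-0.12j), -0.16+0.05j], [(0.18+0.03j), (0.1-0.2j), -0.09-0.17j], [(-0.01+0.11j), (0.13+0.05j), 0.10-0.06j]]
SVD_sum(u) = [[-0.47, -0.08, -0.55], [0.36, 0.06, 0.42], [-0.27, -0.04, -0.32]] + [[0.24, -0.18, -0.18], [0.18, -0.13, -0.13], [-0.19, 0.14, 0.14]] + [[0.01, 0.03, -0.01], [0.09, 0.22, -0.11], [0.09, 0.24, -0.11]]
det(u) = -0.20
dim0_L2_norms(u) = [0.75, 0.44, 0.82]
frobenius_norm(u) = 1.20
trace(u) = -0.36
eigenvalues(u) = [(-0.87+0j), (0.25+0.41j), (0.25-0.41j)]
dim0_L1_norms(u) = [1.21, 0.72, 1.22]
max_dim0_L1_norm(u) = 1.22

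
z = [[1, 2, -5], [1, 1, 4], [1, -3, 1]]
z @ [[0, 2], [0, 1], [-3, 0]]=[[15, 4], [-12, 3], [-3, -1]]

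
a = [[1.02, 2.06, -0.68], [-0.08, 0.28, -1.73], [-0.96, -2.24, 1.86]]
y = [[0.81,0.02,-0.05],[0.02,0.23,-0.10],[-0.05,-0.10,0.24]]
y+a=[[1.83, 2.08, -0.73], [-0.06, 0.51, -1.83], [-1.01, -2.34, 2.10]]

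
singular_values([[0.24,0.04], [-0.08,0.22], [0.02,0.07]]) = [0.26, 0.23]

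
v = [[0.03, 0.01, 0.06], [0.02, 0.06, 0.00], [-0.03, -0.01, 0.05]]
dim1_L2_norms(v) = [0.07, 0.06, 0.06]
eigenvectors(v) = [[0.75+0.00j,0.75-0.00j,-0.27+0.00j],  [(-0.15-0.33j),-0.15+0.33j,(0.93+0j)],  [(0.19+0.52j),(0.19-0.52j),-0.26+0.00j]]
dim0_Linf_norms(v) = [0.03, 0.06, 0.06]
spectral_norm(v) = 0.08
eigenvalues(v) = [(0.04+0.04j), (0.04-0.04j), (0.05+0j)]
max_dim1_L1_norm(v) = 0.1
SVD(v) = [[0.82,0.17,-0.54], [0.15,0.86,0.49], [0.55,-0.49,0.68]] @ diag([0.07847933904740871, 0.07013156280435932, 0.031977448949221644]) @ [[0.14, 0.15, 0.98], [0.52, 0.83, -0.2], [-0.84, 0.54, 0.04]]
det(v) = 0.00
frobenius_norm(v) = 0.11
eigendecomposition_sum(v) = [[(0.02+0.03j),0.01-0.00j,(0.04-0.03j)], [0.01-0.01j,(-0-0.01j),-0.02-0.01j], [-0.01+0.02j,0.01j,(0.03+0.02j)]] + [[0.02-0.03j, 0.01+0.00j, (0.04+0.03j)],[0.01+0.01j, (-0+0.01j), (-0.02+0.01j)],[-0.01-0.02j, 0.00-0.01j, 0.03-0.02j]] + [[(-0-0j), (-0.02-0j), -0.01-0.00j], [0j, 0.07+0.00j, (0.04+0j)], [-0.00-0.00j, (-0.02-0j), -0.01-0.00j]]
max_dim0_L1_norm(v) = 0.11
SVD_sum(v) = [[0.01, 0.01, 0.06], [0.0, 0.0, 0.01], [0.01, 0.01, 0.04]] + [[0.01,0.01,-0.0],[0.03,0.05,-0.01],[-0.02,-0.03,0.01]] + [[0.01, -0.01, -0.0], [-0.01, 0.01, 0.0], [-0.02, 0.01, 0.0]]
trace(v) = 0.14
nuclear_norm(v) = 0.18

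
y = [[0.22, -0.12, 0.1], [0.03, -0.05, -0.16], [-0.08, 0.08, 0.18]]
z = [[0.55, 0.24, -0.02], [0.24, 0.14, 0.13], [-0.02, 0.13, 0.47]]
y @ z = [[0.09, 0.05, 0.03], [0.01, -0.02, -0.08], [-0.03, 0.02, 0.10]]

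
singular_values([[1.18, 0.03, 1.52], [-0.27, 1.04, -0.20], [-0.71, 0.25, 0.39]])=[1.97, 1.11, 0.72]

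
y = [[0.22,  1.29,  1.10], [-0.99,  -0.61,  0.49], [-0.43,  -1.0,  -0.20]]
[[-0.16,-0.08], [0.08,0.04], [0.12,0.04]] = y @ [[-0.03,-0.07], [-0.1,0.00], [-0.02,-0.06]]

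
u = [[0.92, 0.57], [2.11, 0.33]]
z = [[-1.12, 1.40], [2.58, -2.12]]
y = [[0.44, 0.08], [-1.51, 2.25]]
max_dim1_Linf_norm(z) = 2.58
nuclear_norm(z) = 4.10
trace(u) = 1.25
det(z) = -1.24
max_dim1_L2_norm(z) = 3.34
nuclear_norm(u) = 2.74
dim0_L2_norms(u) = [2.3, 0.66]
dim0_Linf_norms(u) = [2.11, 0.57]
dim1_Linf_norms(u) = [0.92, 2.11]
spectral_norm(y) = 2.72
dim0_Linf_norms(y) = [1.51, 2.25]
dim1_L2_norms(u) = [1.08, 2.14]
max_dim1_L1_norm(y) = 3.76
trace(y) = 2.69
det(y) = 1.11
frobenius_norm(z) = 3.79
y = u @ z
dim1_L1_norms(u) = [1.49, 2.44]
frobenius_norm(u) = 2.39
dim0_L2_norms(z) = [2.81, 2.54]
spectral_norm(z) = 3.78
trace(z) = -3.24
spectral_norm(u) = 2.36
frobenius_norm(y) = 2.75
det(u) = -0.90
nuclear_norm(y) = 3.12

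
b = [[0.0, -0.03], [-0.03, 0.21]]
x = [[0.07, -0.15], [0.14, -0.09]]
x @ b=[[0.0, -0.03], [0.0, -0.02]]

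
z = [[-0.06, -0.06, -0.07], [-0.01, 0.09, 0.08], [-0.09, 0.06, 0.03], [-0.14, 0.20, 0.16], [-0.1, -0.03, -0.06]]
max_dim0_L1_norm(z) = 0.44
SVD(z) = [[0.17, -0.56, 0.48], [-0.34, 0.24, -0.50], [-0.29, -0.34, -0.42], [-0.88, -0.13, 0.41], [0.04, -0.71, -0.42]] @ diag([0.3325237614670779, 0.16848012188405537, 0.00651126636836073]) @ [[0.41, -0.71, -0.57], [0.89, 0.18, 0.42], [-0.19, -0.68, 0.70]]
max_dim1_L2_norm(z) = 0.29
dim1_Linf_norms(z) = [0.07, 0.09, 0.09, 0.2, 0.1]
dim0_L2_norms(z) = [0.2, 0.24, 0.2]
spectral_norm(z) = 0.33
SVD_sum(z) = [[0.02, -0.04, -0.03], [-0.05, 0.08, 0.07], [-0.04, 0.07, 0.06], [-0.12, 0.21, 0.17], [0.01, -0.01, -0.01]] + [[-0.08, -0.02, -0.04], [0.04, 0.01, 0.02], [-0.05, -0.01, -0.02], [-0.02, -0.00, -0.01], [-0.11, -0.02, -0.05]] + [[-0.00, -0.0, 0.00],[0.0, 0.00, -0.00],[0.00, 0.00, -0.00],[-0.0, -0.00, 0.0],[0.00, 0.0, -0.0]]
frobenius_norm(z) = 0.37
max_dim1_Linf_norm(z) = 0.2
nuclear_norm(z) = 0.51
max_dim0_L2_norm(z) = 0.24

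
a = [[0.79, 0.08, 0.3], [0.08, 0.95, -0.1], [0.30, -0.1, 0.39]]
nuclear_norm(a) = 2.13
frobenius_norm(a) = 1.38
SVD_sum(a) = [[0.29,0.44,0.07], [0.44,0.68,0.11], [0.07,0.11,0.02]] + [[0.45, -0.35, 0.31], [-0.35, 0.27, -0.24], [0.31, -0.24, 0.22]] + [[0.05, -0.02, -0.08], [-0.02, 0.01, 0.03], [-0.08, 0.03, 0.16]]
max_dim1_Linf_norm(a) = 0.95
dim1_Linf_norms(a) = [0.79, 0.95, 0.39]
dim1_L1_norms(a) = [1.17, 1.13, 0.79]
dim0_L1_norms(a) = [1.17, 1.13, 0.79]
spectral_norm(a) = 0.99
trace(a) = 2.13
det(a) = 0.19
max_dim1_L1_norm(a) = 1.17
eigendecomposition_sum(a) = [[0.05,-0.02,-0.08], [-0.02,0.01,0.03], [-0.08,0.03,0.16]] + [[0.45, -0.35, 0.31], [-0.35, 0.27, -0.24], [0.31, -0.24, 0.22]] + [[0.29, 0.44, 0.07], [0.44, 0.68, 0.11], [0.07, 0.11, 0.02]]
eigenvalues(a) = [0.21, 0.94, 0.99]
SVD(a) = [[-0.54,0.7,-0.47], [-0.83,-0.53,0.17], [-0.13,0.48,0.87]] @ diag([0.9862306804096524, 0.9357149202193387, 0.20805439937100922]) @ [[-0.54, -0.83, -0.13], [0.7, -0.53, 0.48], [-0.47, 0.17, 0.87]]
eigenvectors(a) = [[0.47, -0.70, -0.54], [-0.17, 0.53, -0.83], [-0.87, -0.48, -0.13]]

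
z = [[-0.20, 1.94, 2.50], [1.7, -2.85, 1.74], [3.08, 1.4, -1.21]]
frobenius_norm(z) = 6.08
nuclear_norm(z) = 10.49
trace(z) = -4.26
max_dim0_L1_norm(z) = 6.19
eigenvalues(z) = [(3.1+0j), (-3.68+0.26j), (-3.68-0.26j)]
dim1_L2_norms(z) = [3.17, 3.75, 3.59]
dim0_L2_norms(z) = [3.52, 3.72, 3.28]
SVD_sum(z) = [[-0.15, 0.83, -0.33], [0.59, -3.24, 1.28], [-0.20, 1.11, -0.44]] + [[-1.22, 0.03, 0.63], [0.68, -0.02, -0.35], [2.89, -0.07, -1.51]] + [[1.17,1.08,2.20], [0.43,0.4,0.82], [0.39,0.36,0.73]]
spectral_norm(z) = 3.84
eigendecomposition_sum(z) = [[1.56+0.00j,(0.8+0j),(1.23+0j)], [0.85+0.00j,(0.44+0j),(0.67+0j)], [1.39+0.00j,0.71+0.00j,1.10+0.00j]] + [[(-0.88+0.51j), 0.57+1.32j, (0.64-1.37j)], [(0.42-1.22j), -1.64-0.79j, (0.53+1.85j)], [(0.84+0.15j), 0.34-1.16j, (-1.15+0.54j)]] + [[-0.88-0.51j, (0.57-1.32j), (0.64+1.37j)], [(0.42+1.22j), (-1.64+0.79j), (0.53-1.85j)], [0.84-0.15j, (0.34+1.16j), (-1.15-0.54j)]]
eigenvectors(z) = [[(-0.69+0j), (-0.41-0.36j), (-0.41+0.36j)], [-0.38+0.00j, (0.7+0j), 0.70-0.00j], [(-0.62+0j), (0.07+0.46j), (0.07-0.46j)]]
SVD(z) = [[0.24, 0.38, 0.89], [-0.92, -0.21, 0.33], [0.31, -0.90, 0.3]] @ diag([3.8373520538764665, 3.6191641411996525, 3.0299472163165873]) @ [[-0.17, 0.92, -0.36], [-0.89, 0.02, 0.46], [0.43, 0.40, 0.81]]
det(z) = 42.08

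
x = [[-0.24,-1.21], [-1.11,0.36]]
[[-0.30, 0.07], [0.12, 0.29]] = x@ [[-0.03, -0.26],[0.25, -0.01]]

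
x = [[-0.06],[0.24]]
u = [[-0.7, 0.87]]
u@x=[[0.25]]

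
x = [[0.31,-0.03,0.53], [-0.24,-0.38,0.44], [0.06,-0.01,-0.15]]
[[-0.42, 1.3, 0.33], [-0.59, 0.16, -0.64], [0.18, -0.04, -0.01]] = x@[[0.4, 2.17, 0.77], [0.12, -0.47, 1.49], [-1.02, 1.15, 0.26]]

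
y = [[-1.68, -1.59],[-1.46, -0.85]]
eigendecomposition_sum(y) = [[-1.8, -1.43], [-1.31, -1.05]] + [[0.12, -0.16], [-0.15, 0.20]]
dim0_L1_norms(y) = [3.14, 2.44]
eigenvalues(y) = [-2.84, 0.31]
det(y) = -0.89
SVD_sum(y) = [[-1.8, -1.45], [-1.30, -1.05]] + [[0.12,-0.14],[-0.16,0.20]]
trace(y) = -2.53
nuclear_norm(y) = 3.16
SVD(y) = [[-0.81, -0.59], [-0.59, 0.81]] @ diag([2.847127653795303, 0.3137899345008545]) @ [[0.78,0.63], [-0.63,0.78]]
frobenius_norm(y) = 2.86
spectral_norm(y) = 2.85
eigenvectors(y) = [[-0.81,0.62], [-0.59,-0.78]]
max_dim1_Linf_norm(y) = 1.68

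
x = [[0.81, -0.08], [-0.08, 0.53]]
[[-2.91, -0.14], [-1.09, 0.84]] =x @ [[-3.85, -0.02], [-2.64, 1.58]]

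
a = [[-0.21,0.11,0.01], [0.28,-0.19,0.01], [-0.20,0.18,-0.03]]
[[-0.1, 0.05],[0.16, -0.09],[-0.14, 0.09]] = a @ [[0.26, 0.13], [-0.46, 0.66], [0.08, 0.07]]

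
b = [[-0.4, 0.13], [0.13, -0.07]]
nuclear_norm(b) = 0.47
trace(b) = -0.47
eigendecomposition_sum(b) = [[-0.4, 0.14], [0.14, -0.05]] + [[-0.00, -0.01], [-0.01, -0.02]]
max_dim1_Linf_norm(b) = 0.4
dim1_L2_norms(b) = [0.42, 0.15]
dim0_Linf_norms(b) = [0.4, 0.13]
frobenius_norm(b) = 0.45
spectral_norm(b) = 0.45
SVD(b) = [[-0.94, 0.33], [0.33, 0.94]] @ diag([0.44505951537600014, 0.024940484623999965]) @ [[0.94,-0.33], [-0.33,-0.94]]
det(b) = 0.01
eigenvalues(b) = [-0.45, -0.02]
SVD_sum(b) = [[-0.4, 0.14], [0.14, -0.05]] + [[-0.00, -0.01], [-0.01, -0.02]]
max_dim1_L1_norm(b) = 0.53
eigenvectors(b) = [[-0.94,  -0.33], [0.33,  -0.94]]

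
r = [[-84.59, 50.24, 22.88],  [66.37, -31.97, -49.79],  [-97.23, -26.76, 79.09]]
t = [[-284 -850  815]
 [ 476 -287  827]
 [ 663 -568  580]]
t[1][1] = -287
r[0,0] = -84.59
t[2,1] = -568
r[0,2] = 22.88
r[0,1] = 50.24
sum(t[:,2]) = 2222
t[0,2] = 815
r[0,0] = -84.59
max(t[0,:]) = 815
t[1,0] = 476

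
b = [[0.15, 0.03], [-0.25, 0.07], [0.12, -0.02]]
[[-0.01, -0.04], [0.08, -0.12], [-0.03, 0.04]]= b @ [[-0.19,0.05], [0.45,-1.57]]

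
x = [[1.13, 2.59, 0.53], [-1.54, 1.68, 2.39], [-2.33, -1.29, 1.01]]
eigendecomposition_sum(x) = [[0.59+1.01j, (1.28-0.25j), (0.29-0.99j)], [(-0.79+1.09j), (0.85+1.23j), (1.18-0.15j)], [-1.13-0.24j, -0.67+1.10j, 0.54+0.87j]] + [[0.59-1.01j, (1.28+0.25j), 0.29+0.99j],[-0.79-1.09j, (0.85-1.23j), 1.18+0.15j],[-1.13+0.24j, -0.67-1.10j, (0.54-0.87j)]] + [[-0.05+0.00j, 0.04+0.00j, -0.05-0.00j], [0.04-0.00j, -0.03-0.00j, 0.04+0.00j], [-0.06+0.00j, (0.04+0j), -0.06-0.00j]]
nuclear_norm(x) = 7.52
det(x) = -1.87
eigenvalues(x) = [(1.98+3.11j), (1.98-3.11j), (-0.14+0j)]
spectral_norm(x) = 3.70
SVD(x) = [[0.71, -0.31, 0.63], [0.66, 0.61, -0.45], [-0.25, 0.73, 0.64]] @ diag([3.700628032423806, 3.68398226102981, 0.1368461400873616]) @ [[0.1, 0.88, 0.46], [-0.81, -0.19, 0.55], [-0.58, 0.43, -0.7]]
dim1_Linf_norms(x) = [2.59, 2.39, 2.33]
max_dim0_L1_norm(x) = 5.56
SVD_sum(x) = [[0.27, 2.33, 1.21], [0.24, 2.14, 1.11], [-0.09, -0.80, -0.42]] + [[0.91, 0.22, -0.62], [-1.82, -0.43, 1.24], [-2.19, -0.52, 1.49]] + [[-0.05, 0.04, -0.06], [0.04, -0.03, 0.04], [-0.05, 0.04, -0.06]]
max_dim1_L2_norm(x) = 3.3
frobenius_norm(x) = 5.22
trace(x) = 3.82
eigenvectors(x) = [[(-0.22+0.5j), -0.22-0.50j, (0.58+0j)], [-0.63+0.00j, (-0.63-0j), -0.43+0.00j], [-0.22-0.50j, (-0.22+0.5j), (0.7+0j)]]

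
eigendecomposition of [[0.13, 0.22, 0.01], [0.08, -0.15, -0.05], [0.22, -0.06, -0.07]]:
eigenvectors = [[-0.38, 0.74, 0.24], [0.63, 0.08, -0.19], [0.67, 0.67, 0.95]]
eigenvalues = [-0.25, 0.16, -0.0]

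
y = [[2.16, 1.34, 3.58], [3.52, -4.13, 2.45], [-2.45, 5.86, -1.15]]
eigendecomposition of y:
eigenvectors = [[-0.22, -0.88, -0.70],[-0.65, -0.46, -0.25],[0.73, -0.11, 0.67]]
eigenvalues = [-5.67, 3.31, -0.76]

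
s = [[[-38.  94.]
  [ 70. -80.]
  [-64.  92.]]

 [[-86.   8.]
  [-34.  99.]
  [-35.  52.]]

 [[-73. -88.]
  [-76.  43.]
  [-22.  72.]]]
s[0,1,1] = -80.0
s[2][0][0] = -73.0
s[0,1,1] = -80.0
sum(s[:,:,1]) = 292.0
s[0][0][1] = 94.0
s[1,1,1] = 99.0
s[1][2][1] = 52.0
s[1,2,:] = [-35.0, 52.0]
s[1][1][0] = -34.0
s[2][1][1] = 43.0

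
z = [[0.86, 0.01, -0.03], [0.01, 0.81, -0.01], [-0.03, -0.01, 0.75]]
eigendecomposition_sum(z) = [[0.78, 0.16, -0.21], [0.16, 0.03, -0.04], [-0.21, -0.04, 0.06]] + [[0.04, 0.02, 0.17],[0.02, 0.01, 0.08],[0.17, 0.08, 0.69]] + [[0.04, -0.17, 0.01], [-0.17, 0.77, -0.04], [0.01, -0.04, 0.00]]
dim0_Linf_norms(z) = [0.86, 0.81, 0.75]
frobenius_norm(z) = 1.40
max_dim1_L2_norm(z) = 0.86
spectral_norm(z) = 0.87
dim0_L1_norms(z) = [0.9, 0.83, 0.79]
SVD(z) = [[-0.95,0.22,0.24], [-0.2,-0.97,0.11], [0.25,0.05,0.97]] @ diag([0.870126198989241, 0.8082985424221591, 0.7415752585885996]) @ [[-0.95,-0.2,0.25], [0.22,-0.97,0.05], [0.24,0.11,0.97]]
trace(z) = 2.42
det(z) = 0.52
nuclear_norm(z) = 2.42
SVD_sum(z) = [[0.78,0.16,-0.21], [0.16,0.03,-0.04], [-0.21,-0.04,0.06]] + [[0.04, -0.17, 0.01], [-0.17, 0.77, -0.04], [0.01, -0.04, 0.00]] + [[0.04, 0.02, 0.17], [0.02, 0.01, 0.08], [0.17, 0.08, 0.69]]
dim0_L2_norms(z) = [0.86, 0.81, 0.75]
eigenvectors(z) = [[0.95, 0.24, -0.22], [0.20, 0.11, 0.97], [-0.25, 0.97, -0.05]]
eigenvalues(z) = [0.87, 0.74, 0.81]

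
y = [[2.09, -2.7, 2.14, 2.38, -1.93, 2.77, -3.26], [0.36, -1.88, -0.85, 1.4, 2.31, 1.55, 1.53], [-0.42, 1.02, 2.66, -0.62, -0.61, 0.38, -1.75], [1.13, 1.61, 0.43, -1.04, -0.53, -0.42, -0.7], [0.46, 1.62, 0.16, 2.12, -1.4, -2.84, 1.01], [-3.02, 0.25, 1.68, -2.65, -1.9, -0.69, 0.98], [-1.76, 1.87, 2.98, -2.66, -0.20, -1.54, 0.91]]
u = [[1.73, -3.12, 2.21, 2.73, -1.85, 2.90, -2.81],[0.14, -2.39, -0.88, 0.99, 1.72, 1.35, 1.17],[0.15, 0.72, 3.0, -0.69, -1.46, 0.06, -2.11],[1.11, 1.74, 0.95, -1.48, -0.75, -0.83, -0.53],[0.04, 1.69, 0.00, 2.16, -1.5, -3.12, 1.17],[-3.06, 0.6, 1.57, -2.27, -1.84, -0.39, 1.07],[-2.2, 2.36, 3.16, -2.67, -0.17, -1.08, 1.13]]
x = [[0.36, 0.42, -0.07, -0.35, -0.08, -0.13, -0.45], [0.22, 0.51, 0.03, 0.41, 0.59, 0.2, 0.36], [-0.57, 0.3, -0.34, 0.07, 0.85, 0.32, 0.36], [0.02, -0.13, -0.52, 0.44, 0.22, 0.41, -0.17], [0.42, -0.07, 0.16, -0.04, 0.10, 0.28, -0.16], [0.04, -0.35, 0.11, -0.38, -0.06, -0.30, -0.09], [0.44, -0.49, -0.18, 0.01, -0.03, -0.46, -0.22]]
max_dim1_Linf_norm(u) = 3.16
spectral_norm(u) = 8.67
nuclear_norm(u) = 26.53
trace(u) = 0.10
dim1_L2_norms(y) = [6.63, 4.05, 3.5, 2.47, 4.29, 4.91, 5.08]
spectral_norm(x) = 1.65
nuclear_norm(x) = 5.14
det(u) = -564.95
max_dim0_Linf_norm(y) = 3.26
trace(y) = 0.65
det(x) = -0.00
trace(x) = 0.55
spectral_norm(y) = 8.33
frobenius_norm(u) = 12.52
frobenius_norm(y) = 12.12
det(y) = 710.82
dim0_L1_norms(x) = [2.07, 2.27, 1.41, 1.7, 1.93, 2.1, 1.81]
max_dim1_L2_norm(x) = 1.22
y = u + x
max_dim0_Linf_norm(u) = 3.16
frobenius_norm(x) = 2.30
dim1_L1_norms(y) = [17.27, 9.88, 7.46, 5.86, 9.61, 11.17, 11.92]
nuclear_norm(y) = 26.09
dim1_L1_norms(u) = [17.35, 8.64, 8.19, 7.39, 9.68, 10.8, 12.77]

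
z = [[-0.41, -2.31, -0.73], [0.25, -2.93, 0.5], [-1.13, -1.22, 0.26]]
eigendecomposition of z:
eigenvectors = [[(0.57+0j), 0.74+0.00j, 0.74-0.00j],  [(-0.07+0j), 0.34-0.22j, 0.34+0.22j],  [(-0.82+0j), 0.54+0.04j, 0.54-0.04j]]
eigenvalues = [(0.93+0j), (-2.01+0.65j), (-2.01-0.65j)]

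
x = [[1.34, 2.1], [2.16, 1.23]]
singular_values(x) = [3.42, 0.85]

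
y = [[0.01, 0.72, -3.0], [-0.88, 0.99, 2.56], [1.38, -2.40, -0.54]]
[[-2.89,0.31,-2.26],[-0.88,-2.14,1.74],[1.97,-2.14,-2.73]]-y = [[-2.90, -0.41, 0.74], [0.00, -3.13, -0.82], [0.59, 0.26, -2.19]]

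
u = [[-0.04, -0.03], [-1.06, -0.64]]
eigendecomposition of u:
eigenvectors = [[0.52, 0.05], [-0.85, 1.00]]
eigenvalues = [0.01, -0.69]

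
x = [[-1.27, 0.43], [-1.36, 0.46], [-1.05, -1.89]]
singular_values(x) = [2.27, 1.84]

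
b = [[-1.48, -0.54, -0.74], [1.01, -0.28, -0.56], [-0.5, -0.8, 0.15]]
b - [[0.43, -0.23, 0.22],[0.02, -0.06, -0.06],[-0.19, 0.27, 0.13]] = [[-1.91, -0.31, -0.96], [0.99, -0.22, -0.5], [-0.31, -1.07, 0.02]]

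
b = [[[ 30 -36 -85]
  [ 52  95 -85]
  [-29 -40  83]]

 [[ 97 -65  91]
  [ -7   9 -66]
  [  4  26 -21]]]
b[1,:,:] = [[97, -65, 91], [-7, 9, -66], [4, 26, -21]]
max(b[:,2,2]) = 83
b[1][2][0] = 4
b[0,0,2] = -85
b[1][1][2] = -66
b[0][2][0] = -29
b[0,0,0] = 30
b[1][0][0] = 97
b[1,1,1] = 9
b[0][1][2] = -85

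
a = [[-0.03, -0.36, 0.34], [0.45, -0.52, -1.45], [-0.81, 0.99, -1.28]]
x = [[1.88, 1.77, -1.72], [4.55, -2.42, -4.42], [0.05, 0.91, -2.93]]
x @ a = [[2.13, -3.30, 0.27], [2.35, -4.76, 10.71], [2.78, -3.39, 2.45]]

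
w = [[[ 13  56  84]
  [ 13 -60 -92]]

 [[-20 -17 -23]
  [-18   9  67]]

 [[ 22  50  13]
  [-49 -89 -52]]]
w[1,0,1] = -17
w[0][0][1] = 56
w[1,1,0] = -18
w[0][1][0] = 13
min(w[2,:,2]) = -52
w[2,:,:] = [[22, 50, 13], [-49, -89, -52]]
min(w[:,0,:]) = -23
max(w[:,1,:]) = 67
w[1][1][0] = -18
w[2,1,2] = -52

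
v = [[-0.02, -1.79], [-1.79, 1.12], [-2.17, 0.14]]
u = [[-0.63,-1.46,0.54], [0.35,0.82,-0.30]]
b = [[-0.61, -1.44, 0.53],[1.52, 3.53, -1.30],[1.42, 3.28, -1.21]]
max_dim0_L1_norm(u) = 2.28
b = v @ u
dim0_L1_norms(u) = [0.98, 2.28, 0.84]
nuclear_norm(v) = 4.84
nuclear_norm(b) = 5.79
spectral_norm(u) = 1.92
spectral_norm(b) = 5.78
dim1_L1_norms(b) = [2.58, 6.35, 5.91]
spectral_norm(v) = 3.01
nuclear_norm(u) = 1.93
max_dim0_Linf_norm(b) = 3.53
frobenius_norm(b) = 5.78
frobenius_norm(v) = 3.52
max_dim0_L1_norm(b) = 8.25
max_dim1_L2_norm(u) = 1.68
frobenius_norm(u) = 1.92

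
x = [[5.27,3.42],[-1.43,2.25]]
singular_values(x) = [6.28, 2.67]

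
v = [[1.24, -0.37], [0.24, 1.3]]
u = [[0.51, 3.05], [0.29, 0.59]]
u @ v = [[1.36, 3.78], [0.5, 0.66]]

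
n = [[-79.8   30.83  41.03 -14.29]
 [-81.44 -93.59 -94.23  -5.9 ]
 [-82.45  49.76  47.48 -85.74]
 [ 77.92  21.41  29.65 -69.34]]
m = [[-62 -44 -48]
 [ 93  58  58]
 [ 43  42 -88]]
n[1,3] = -5.9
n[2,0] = -82.45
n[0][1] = 30.83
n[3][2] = 29.65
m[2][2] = -88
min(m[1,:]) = 58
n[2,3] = -85.74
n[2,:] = [-82.45, 49.76, 47.48, -85.74]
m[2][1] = 42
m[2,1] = 42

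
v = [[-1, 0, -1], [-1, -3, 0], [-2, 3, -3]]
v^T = [[-1, -1, -2], [0, -3, 3], [-1, 0, -3]]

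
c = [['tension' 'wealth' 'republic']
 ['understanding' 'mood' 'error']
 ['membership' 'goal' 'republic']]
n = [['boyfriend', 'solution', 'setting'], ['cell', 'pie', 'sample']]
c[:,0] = ['tension', 'understanding', 'membership']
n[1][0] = 'cell'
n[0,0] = 'boyfriend'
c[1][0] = 'understanding'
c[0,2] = 'republic'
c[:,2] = ['republic', 'error', 'republic']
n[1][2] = 'sample'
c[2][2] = 'republic'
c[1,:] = ['understanding', 'mood', 'error']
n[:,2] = ['setting', 'sample']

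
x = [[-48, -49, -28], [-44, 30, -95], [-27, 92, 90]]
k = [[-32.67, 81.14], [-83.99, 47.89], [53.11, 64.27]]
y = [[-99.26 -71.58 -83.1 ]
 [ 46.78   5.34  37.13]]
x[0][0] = -48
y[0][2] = -83.1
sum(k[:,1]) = 193.3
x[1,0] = -44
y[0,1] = -71.58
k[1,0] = -83.99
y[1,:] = [46.78, 5.34, 37.13]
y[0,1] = -71.58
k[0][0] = -32.67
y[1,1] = 5.34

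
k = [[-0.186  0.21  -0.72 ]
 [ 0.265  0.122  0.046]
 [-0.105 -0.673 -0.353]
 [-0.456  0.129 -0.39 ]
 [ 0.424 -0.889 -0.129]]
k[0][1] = 0.21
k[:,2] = [-0.72, 0.046, -0.353, -0.39, -0.129]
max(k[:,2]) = 0.046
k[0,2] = -0.72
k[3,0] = -0.456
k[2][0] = -0.105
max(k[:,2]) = 0.046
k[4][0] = 0.424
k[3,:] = [-0.456, 0.129, -0.39]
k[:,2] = [-0.72, 0.046, -0.353, -0.39, -0.129]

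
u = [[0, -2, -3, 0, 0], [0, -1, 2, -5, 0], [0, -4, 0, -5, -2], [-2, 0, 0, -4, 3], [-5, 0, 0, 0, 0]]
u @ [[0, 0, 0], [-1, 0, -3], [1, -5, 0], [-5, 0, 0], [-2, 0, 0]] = [[-1, 15, 6], [28, -10, 3], [33, 0, 12], [14, 0, 0], [0, 0, 0]]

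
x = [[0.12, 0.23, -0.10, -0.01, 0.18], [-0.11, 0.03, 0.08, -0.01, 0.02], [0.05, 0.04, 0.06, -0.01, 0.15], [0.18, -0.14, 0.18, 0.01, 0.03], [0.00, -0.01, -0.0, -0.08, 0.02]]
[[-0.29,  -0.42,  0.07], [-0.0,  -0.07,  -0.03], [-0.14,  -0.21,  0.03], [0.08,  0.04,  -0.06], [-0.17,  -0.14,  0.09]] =x@[[-0.11, -0.29, -0.03], [-0.30, -1.2, -0.30], [0.38, -0.38, -0.54], [1.92, 1.73, -0.97], [-0.86, -0.74, 0.45]]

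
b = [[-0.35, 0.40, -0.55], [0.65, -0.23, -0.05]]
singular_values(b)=[0.91, 0.48]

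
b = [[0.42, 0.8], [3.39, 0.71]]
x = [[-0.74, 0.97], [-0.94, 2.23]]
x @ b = [[2.98, 0.10], [7.16, 0.83]]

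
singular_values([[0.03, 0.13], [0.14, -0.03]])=[0.14, 0.13]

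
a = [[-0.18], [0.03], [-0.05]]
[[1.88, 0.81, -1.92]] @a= [[-0.22]]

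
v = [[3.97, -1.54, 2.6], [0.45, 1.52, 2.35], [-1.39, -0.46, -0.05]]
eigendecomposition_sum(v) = [[(2.92+0j), -2.57+0.00j, (0.46+0j)], [-0.69+0.00j, 0.61+0.00j, (-0.11+0j)], [-1.10+0.00j, (0.97+0j), -0.17+0.00j]] + [[(0.52-0.16j), (0.51+0.6j), 1.07-0.80j],[0.57-0.10j, 0.46+0.70j, 1.23-0.69j],[(-0.15+0.47j), -0.71+0.08j, (0.06+1.21j)]] + [[0.52+0.16j, 0.51-0.60j, 1.07+0.80j],[0.57+0.10j, (0.46-0.7j), 1.23+0.69j],[(-0.15-0.47j), -0.71-0.08j, (0.06-1.21j)]]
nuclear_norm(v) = 8.83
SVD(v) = [[-0.94,0.29,0.19], [-0.28,-0.96,0.05], [0.20,-0.01,0.98]] @ diag([5.253494884274175, 2.5237560532136296, 1.051449896463271]) @ [[-0.79, 0.18, -0.59], [0.28, -0.75, -0.60], [-0.55, -0.64, 0.54]]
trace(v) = 5.44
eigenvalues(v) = [(3.36+0j), (1.04+1.75j), (1.04-1.75j)]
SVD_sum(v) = [[3.88, -0.87, 2.92], [1.16, -0.26, 0.88], [-0.82, 0.18, -0.62]] + [[0.2, -0.54, -0.43], [-0.68, 1.81, 1.45], [-0.0, 0.01, 0.01]] + [[-0.11, -0.13, 0.11], [-0.03, -0.03, 0.03], [-0.57, -0.66, 0.56]]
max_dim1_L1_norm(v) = 8.11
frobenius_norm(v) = 5.92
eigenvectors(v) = [[(0.91+0j), (-0.58+0.07j), (-0.58-0.07j)], [(-0.22+0j), -0.62+0.00j, -0.62-0.00j], [-0.34+0.00j, (0.24-0.47j), (0.24+0.47j)]]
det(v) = 13.94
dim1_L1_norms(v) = [8.11, 4.32, 1.9]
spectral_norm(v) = 5.25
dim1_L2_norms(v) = [4.99, 2.83, 1.46]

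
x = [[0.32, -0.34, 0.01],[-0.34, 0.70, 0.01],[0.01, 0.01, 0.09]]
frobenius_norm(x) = 0.91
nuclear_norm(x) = 1.11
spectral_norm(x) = 0.90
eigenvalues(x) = [0.9, 0.13, 0.08]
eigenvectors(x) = [[0.51, -0.81, -0.31], [-0.86, -0.47, -0.18], [-0.0, -0.36, 0.93]]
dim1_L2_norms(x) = [0.47, 0.78, 0.09]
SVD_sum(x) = [[0.23, -0.39, -0.00], [-0.39, 0.67, 0.00], [-0.0, 0.0, 0.0]] + [[0.08,0.05,0.04], [0.05,0.03,0.02], [0.04,0.02,0.02]] + [[0.01, 0.00, -0.02],[0.0, 0.00, -0.01],[-0.02, -0.01, 0.07]]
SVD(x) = [[-0.51, -0.81, -0.31], [0.86, -0.47, -0.18], [0.00, -0.36, 0.93]] @ diag([0.8995025421754532, 0.12574978674593992, 0.08474767107860688]) @ [[-0.51, 0.86, 0.0],[-0.81, -0.47, -0.36],[-0.31, -0.18, 0.93]]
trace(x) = 1.11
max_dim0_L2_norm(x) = 0.78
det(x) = 0.01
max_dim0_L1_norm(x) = 1.05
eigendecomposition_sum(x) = [[0.23, -0.39, -0.0], [-0.39, 0.67, 0.00], [-0.00, 0.00, 0.0]] + [[0.08,0.05,0.04], [0.05,0.03,0.02], [0.04,0.02,0.02]] + [[0.01, 0.0, -0.02],[0.0, 0.00, -0.01],[-0.02, -0.01, 0.07]]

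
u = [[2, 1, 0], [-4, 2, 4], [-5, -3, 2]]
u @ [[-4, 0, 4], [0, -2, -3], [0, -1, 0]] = [[-8, -2, 5], [16, -8, -22], [20, 4, -11]]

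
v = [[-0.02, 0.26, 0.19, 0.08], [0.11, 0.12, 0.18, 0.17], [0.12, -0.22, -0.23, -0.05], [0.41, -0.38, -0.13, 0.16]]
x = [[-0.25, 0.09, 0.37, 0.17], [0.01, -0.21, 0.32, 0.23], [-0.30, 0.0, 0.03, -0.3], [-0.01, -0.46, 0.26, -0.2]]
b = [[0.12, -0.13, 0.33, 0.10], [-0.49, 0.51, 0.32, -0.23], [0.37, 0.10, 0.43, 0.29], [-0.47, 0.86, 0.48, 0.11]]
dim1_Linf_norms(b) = [0.33, 0.51, 0.43, 0.86]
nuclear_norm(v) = 1.19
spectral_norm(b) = 1.33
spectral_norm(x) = 0.68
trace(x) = -0.63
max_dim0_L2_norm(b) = 1.01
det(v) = -0.00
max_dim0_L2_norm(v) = 0.52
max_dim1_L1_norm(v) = 1.08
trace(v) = 0.03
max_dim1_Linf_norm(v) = 0.41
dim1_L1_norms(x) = [0.88, 0.77, 0.63, 0.93]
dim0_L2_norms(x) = [0.39, 0.51, 0.55, 0.46]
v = x @ b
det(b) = -0.03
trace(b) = 1.17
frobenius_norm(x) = 0.97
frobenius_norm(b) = 1.56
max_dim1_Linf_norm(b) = 0.86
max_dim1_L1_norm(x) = 0.93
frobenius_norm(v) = 0.82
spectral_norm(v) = 0.71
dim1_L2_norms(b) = [0.39, 0.81, 0.64, 1.1]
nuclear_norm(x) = 1.69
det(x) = 0.01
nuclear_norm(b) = 2.46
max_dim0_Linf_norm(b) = 0.86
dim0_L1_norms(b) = [1.45, 1.6, 1.56, 0.73]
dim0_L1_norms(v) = [0.66, 0.98, 0.73, 0.46]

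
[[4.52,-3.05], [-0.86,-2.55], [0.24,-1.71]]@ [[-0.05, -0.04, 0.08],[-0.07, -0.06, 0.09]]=[[-0.01, 0.0, 0.09],[0.22, 0.19, -0.30],[0.11, 0.09, -0.13]]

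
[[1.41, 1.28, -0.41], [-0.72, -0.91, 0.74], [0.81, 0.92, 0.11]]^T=[[1.41, -0.72, 0.81], [1.28, -0.91, 0.92], [-0.41, 0.74, 0.11]]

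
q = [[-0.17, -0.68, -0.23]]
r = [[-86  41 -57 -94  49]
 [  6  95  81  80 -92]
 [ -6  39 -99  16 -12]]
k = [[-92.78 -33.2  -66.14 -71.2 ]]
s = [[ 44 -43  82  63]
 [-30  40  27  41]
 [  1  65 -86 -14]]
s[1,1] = 40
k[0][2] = -66.14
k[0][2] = -66.14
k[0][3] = -71.2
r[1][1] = 95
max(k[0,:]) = -33.2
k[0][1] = -33.2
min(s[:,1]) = -43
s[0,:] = [44, -43, 82, 63]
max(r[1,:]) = 95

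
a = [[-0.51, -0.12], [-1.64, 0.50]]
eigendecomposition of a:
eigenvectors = [[-0.58, 0.10],  [-0.81, -0.99]]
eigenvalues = [-0.68, 0.67]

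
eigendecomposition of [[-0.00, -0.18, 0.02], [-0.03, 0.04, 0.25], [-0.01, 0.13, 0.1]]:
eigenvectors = [[-0.43, 0.99, -0.79], [0.7, -0.01, -0.54], [0.57, 0.12, 0.27]]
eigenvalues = [0.26, 0.0, -0.13]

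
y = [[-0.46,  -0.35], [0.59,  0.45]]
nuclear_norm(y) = 0.94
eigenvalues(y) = [-0.03, 0.02]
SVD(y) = [[-0.61, 0.79], [0.79, 0.61]] @ diag([0.9405847741794696, 0.0005315841949878567]) @ [[0.8,0.61], [-0.61,0.8]]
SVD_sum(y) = [[-0.46, -0.35],[0.59, 0.45]] + [[-0.0,0.00],[-0.00,0.0]]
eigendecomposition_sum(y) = [[-0.29,-0.21],[0.36,0.26]] + [[-0.17, -0.14],[0.23, 0.19]]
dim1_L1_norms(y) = [0.81, 1.04]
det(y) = -0.00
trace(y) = -0.01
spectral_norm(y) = 0.94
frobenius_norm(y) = 0.94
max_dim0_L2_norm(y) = 0.75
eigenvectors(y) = [[-0.63, 0.59], [0.78, -0.81]]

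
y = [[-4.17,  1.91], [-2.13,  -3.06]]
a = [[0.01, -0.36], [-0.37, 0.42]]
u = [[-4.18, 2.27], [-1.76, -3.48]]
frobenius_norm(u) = 6.15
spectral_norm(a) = 0.63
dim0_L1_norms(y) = [6.3, 4.97]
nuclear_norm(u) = 8.66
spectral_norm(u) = 4.76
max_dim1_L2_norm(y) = 4.59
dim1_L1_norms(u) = [6.45, 5.24]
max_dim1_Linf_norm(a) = 0.42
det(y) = 16.83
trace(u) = -7.66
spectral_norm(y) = 4.71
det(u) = 18.54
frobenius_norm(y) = 5.91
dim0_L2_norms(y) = [4.68, 3.61]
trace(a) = 0.43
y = u + a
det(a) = -0.13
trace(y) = -7.23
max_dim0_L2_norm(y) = 4.68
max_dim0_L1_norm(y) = 6.3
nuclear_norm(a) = 0.84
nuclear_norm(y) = 8.28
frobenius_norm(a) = 0.67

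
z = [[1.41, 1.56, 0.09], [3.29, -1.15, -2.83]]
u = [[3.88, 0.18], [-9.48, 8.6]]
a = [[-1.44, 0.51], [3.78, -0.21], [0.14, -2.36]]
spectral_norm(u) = 13.11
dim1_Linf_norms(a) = [1.44, 3.78, 2.36]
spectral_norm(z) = 4.54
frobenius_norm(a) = 4.72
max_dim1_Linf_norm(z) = 3.29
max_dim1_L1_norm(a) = 3.99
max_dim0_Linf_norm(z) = 3.29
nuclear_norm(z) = 6.54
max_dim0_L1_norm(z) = 4.7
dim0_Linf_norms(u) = [9.48, 8.6]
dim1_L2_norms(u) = [3.88, 12.8]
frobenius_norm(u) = 13.38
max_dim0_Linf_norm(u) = 9.48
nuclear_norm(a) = 6.44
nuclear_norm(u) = 15.78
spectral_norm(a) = 4.09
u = z @ a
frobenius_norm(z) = 4.96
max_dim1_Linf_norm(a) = 3.78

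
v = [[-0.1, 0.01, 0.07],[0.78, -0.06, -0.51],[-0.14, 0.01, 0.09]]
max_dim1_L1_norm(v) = 1.35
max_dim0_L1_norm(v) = 1.02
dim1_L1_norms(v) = [0.18, 1.35, 0.24]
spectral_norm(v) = 0.96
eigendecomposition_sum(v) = [[-0.09,0.01,0.07], [0.65,-0.07,-0.47], [-0.11,0.01,0.08]] + [[-0.01,-0.0,0.0], [0.13,0.01,-0.04], [-0.03,-0.0,0.01]] + [[0.00, 0.00, 0.0], [-0.0, -0.00, -0.00], [0.0, 0.0, 0.00]]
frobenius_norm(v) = 0.96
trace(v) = -0.07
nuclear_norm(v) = 0.96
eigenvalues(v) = [-0.09, 0.02, 0.0]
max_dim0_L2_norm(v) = 0.8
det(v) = 0.00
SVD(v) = [[-0.13, -0.94, 0.31], [0.98, -0.06, 0.21], [-0.17, 0.33, 0.93]] @ diag([0.9564927722479697, 0.004645065919173226, 9.197178388654868e-18]) @ [[0.84,-0.06,-0.55], [-0.51,-0.48,-0.71], [-0.22,0.87,-0.44]]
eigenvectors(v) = [[-0.14, -0.04, 0.22], [0.98, 0.98, -0.87], [-0.17, -0.20, 0.44]]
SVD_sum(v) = [[-0.10,  0.01,  0.07], [0.78,  -0.06,  -0.51], [-0.14,  0.01,  0.09]] + [[0.0, 0.00, 0.00], [0.00, 0.00, 0.0], [-0.00, -0.0, -0.00]] + [[-0.0, 0.00, -0.0], [-0.00, 0.0, -0.00], [-0.0, 0.00, -0.00]]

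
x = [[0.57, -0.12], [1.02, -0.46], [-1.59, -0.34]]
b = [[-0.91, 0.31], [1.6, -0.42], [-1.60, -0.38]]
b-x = [[-1.48, 0.43], [0.58, 0.04], [-0.01, -0.04]]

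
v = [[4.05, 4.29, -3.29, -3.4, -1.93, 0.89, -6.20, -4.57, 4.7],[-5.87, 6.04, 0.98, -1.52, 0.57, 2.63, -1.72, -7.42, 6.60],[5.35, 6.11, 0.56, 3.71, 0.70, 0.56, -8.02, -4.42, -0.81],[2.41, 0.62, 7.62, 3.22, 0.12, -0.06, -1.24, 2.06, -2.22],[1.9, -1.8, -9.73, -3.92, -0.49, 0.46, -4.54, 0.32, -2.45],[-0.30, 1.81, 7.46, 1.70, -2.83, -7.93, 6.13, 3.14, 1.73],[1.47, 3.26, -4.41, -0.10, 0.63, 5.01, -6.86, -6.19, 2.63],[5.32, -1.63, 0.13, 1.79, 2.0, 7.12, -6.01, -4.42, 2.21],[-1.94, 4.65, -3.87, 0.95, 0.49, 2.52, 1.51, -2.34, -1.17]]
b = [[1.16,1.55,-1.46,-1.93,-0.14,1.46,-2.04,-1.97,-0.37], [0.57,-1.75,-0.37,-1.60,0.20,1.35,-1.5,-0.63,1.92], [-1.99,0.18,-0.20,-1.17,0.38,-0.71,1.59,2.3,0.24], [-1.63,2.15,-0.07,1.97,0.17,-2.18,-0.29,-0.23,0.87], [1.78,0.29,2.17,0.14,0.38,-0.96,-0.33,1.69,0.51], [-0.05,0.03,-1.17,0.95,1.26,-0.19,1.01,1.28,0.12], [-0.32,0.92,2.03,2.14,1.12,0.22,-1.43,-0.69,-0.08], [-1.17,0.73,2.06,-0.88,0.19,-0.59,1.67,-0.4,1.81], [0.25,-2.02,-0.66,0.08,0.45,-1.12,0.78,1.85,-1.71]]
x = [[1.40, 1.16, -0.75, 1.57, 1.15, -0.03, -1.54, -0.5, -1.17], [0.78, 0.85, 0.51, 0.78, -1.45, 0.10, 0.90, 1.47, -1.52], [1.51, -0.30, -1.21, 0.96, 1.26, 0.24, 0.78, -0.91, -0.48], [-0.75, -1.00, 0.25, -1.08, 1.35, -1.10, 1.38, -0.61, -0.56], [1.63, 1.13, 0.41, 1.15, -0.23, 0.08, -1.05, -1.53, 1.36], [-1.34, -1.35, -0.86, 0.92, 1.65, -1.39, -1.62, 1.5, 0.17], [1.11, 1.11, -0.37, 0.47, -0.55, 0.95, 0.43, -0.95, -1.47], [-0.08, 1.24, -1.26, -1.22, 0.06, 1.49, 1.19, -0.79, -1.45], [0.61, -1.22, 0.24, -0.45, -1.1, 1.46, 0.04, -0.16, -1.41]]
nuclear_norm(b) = 29.38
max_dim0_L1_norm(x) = 9.59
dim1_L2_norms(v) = [11.96, 13.53, 12.86, 9.24, 12.0, 13.54, 12.25, 12.22, 7.55]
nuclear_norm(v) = 79.60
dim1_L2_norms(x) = [3.41, 3.1, 2.84, 2.9, 3.28, 3.84, 2.7, 3.31, 2.73]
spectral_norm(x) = 5.52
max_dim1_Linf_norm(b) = 2.3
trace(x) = -3.43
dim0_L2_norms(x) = [3.39, 3.24, 2.24, 3.04, 3.34, 2.91, 3.32, 3.12, 3.51]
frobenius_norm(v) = 35.50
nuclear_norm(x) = 23.47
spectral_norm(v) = 25.23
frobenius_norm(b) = 11.13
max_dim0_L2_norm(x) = 3.51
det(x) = 45.68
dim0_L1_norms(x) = [9.21, 9.36, 5.86, 8.6, 8.8, 6.84, 8.93, 8.42, 9.59]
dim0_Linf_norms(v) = [5.87, 6.11, 9.73, 3.92, 2.83, 7.93, 8.02, 7.42, 6.6]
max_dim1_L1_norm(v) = 33.35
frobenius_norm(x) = 9.43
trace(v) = -7.00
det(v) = -440813.40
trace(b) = -2.17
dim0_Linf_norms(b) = [1.99, 2.15, 2.17, 2.14, 1.26, 2.18, 2.04, 2.3, 1.92]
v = x @ b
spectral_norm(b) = 6.43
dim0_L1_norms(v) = [28.61, 30.21, 38.05, 20.31, 9.76, 27.18, 42.23, 34.88, 24.52]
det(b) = -9647.12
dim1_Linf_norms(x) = [1.57, 1.52, 1.51, 1.38, 1.63, 1.65, 1.47, 1.49, 1.46]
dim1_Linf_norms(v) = [6.2, 7.42, 8.02, 7.62, 9.73, 7.93, 6.86, 7.12, 4.65]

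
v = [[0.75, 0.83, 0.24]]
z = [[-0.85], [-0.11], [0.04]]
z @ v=[[-0.64, -0.71, -0.20], [-0.08, -0.09, -0.03], [0.03, 0.03, 0.01]]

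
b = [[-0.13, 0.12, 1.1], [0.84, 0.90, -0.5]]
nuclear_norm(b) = 2.40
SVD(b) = [[-0.53,0.85], [0.85,0.53]] @ diag([1.4538961025897859, 0.9450323395917368]) @ [[0.54, 0.48, -0.69], [0.36, 0.62, 0.7]]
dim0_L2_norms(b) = [0.85, 0.91, 1.21]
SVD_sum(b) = [[-0.42,-0.37,0.54], [0.66,0.59,-0.85]] + [[0.29, 0.49, 0.56], [0.18, 0.31, 0.35]]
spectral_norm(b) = 1.45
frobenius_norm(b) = 1.73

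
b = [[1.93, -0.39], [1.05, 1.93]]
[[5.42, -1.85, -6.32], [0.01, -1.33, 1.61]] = b @ [[2.53, -0.99, -2.80], [-1.37, -0.15, 2.36]]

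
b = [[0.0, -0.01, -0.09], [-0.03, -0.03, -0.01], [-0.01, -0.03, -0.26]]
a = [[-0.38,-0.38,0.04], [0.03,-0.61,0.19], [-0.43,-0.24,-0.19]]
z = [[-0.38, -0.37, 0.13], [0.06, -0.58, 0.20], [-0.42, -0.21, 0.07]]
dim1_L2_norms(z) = [0.55, 0.62, 0.47]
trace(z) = -0.89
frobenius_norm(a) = 0.99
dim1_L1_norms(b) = [0.1, 0.07, 0.3]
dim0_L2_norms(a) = [0.57, 0.76, 0.27]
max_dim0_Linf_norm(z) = 0.58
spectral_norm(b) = 0.28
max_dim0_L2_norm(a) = 0.76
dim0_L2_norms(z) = [0.57, 0.72, 0.25]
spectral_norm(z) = 0.83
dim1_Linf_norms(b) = [0.09, 0.03, 0.26]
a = b + z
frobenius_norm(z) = 0.95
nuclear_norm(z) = 1.29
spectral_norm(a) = 0.84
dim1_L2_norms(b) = [0.09, 0.04, 0.26]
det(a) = -0.04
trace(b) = -0.29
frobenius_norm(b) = 0.28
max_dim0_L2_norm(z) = 0.72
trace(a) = -1.18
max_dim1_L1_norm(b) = 0.3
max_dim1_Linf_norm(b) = 0.26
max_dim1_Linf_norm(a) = 0.61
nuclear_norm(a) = 1.45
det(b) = 0.00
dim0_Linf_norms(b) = [0.03, 0.03, 0.26]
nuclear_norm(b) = 0.32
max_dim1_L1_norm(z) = 0.88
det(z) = -0.00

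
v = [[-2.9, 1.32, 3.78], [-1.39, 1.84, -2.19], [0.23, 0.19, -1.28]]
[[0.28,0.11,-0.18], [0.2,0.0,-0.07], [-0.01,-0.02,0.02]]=v@ [[0.01, -0.03, 0.04], [0.15, -0.01, -0.02], [0.03, 0.01, -0.01]]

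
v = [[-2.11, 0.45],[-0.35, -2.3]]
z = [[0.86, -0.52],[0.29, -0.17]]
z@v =[[-1.63, 1.58], [-0.55, 0.52]]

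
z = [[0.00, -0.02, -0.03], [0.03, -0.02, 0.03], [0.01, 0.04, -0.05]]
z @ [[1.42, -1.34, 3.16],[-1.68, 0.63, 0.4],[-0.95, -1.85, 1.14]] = [[0.06, 0.04, -0.04],  [0.05, -0.11, 0.12],  [-0.01, 0.1, -0.01]]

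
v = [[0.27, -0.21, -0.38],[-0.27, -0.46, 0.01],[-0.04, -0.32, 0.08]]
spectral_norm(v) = 0.62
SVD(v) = [[-0.24, -0.97, 0.05],  [-0.83, 0.23, 0.51],  [-0.5, 0.08, -0.86]] @ diag([0.6213229640997732, 0.5045709677849328, 0.12556238589182928]) @ [[0.29, 0.95, 0.07], [-0.65, 0.14, 0.75], [-0.7, 0.26, -0.66]]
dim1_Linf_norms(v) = [0.38, 0.46, 0.32]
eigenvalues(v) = [(-0.58+0j), (0.24+0.11j), (0.24-0.11j)]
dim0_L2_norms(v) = [0.38, 0.6, 0.39]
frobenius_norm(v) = 0.81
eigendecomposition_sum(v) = [[(-0.07+0j), (-0.22+0j), (-0.04-0j)], [(-0.15+0j), -0.47+0.00j, -0.08-0.00j], [(-0.08+0j), -0.24+0.00j, (-0.04-0j)]] + [[0.17-0.10j, 0.01-0.13j, -0.17+0.35j], [(-0.06+0.05j), 0.05j, (0.05-0.14j)], [(0.02-0.08j), -0.04-0.04j, 0.06+0.16j]] + [[(0.17+0.1j), (0.01+0.13j), (-0.17-0.35j)],[(-0.06-0.05j), -0.05j, (0.05+0.14j)],[0.02+0.08j, (-0.04+0.04j), (0.06-0.16j)]]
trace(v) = -0.11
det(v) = -0.04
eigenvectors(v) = [[-0.39+0.00j, -0.87+0.00j, -0.87-0.00j], [(-0.82+0j), 0.33-0.05j, 0.33+0.05j], [(-0.42+0j), (-0.26+0.27j), -0.26-0.27j]]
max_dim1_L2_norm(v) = 0.53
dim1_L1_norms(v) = [0.86, 0.74, 0.44]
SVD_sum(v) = [[-0.04, -0.14, -0.01], [-0.15, -0.49, -0.03], [-0.09, -0.3, -0.02]] + [[0.32,-0.07,-0.37], [-0.08,0.02,0.09], [-0.03,0.01,0.03]] + [[-0.00, 0.0, -0.00],[-0.04, 0.02, -0.04],[0.08, -0.03, 0.07]]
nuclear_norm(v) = 1.25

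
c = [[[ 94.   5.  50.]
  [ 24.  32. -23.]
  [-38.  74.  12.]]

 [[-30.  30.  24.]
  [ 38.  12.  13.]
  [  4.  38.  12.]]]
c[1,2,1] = 38.0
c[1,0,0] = -30.0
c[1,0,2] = 24.0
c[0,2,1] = 74.0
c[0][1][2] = -23.0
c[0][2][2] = 12.0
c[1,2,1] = 38.0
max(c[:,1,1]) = 32.0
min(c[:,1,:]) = -23.0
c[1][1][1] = 12.0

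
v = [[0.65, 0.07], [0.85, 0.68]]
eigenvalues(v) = [0.42, 0.91]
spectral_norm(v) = 1.23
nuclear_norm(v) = 1.54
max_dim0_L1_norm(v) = 1.5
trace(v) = 1.33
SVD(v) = [[-0.48, -0.88], [-0.88, 0.48]] @ diag([1.23116926959045, 0.3106802691129865]) @ [[-0.86, -0.51], [-0.51, 0.86]]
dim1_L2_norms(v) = [0.65, 1.09]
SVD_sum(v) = [[0.51,0.3], [0.93,0.55]] + [[0.14, -0.23], [-0.08, 0.13]]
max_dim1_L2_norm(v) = 1.09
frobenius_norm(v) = 1.27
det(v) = 0.38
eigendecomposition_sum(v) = [[0.22,-0.06],[-0.73,0.20]] + [[0.43,  0.13], [1.58,  0.48]]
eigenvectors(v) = [[-0.29, -0.26], [0.96, -0.97]]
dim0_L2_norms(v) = [1.07, 0.68]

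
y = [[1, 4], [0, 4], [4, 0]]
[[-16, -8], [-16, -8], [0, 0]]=y@ [[0, 0], [-4, -2]]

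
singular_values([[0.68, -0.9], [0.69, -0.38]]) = [1.35, 0.27]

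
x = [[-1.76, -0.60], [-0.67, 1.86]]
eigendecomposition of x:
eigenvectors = [[-0.98,0.16], [-0.18,-0.99]]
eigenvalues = [-1.87, 1.97]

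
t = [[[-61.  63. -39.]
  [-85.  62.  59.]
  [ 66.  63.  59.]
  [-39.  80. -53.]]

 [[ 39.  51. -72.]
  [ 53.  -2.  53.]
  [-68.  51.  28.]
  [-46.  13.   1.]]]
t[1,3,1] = 13.0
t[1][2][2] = 28.0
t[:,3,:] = [[-39.0, 80.0, -53.0], [-46.0, 13.0, 1.0]]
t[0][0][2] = -39.0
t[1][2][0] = -68.0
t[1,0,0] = 39.0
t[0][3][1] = 80.0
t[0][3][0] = -39.0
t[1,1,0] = 53.0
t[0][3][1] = 80.0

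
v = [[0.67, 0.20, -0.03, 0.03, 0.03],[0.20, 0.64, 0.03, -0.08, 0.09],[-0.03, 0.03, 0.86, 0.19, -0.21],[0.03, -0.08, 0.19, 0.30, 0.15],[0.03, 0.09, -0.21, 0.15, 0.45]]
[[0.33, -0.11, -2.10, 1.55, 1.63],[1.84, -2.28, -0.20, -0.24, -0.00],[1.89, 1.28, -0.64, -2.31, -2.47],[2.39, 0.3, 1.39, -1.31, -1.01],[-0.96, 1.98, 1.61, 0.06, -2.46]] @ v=[[0.36, -0.04, -1.87, 0.33, 1.41],[0.78, -1.08, -0.34, 0.13, -0.14],[1.40, 1.14, -0.49, -1.23, -1.15],[1.55, 0.73, 1.1, -0.23, -0.84],[-0.37, 0.90, 2.0, -0.23, -1.29]]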